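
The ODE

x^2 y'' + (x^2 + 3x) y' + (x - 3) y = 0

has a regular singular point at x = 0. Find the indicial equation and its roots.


Divide by x^2 to reach normal form y'' + P_1(x) y' + P_2(x) y = 0 with P_1(x) = 1 + 3/x and P_2(x) = 1/x - 3/x^2.
x = 0 is a singular point because the y'-coefficient 1 + 3/x has a pole at x = 0 and the y-coefficient 1/x - 3/x^2 has a pole at x = 0.
It is a regular singular point because x P_1(x) = p(x) = x + 3 and x^2 P_2(x) = q(x) = x - 3 are polynomials, hence analytic at x = 0.
p(0) = 3,  q(0) = -3.
Indicial equation: r(r-1) + p(0) r + q(0) = 0, i.e. r^2 + (p(0) - 1) r + q(0) = 0, i.e. r^2 + 2 r - 3 = 0.
Discriminant: (2)^2 - 4(-3) = 16, so r = (-2 ± 4)/2.
Solving: r_1 = 1, r_2 = -3.

indicial: r^2 + 2 r - 3 = 0; roots r_1 = 1, r_2 = -3


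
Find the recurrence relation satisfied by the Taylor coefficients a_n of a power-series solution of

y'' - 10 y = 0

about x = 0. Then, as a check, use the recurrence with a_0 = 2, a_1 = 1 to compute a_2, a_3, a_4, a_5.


Substitute y = sum_n a_n x^n into y'' + (const) y = 0.
y''(x) = sum_{n>=0} (n+2)(n+1) a_{n+2} x^n.
The ODE becomes sum_n [(n+2)(n+1) a_{n+2} - 10 a_n] x^n = 0.
Setting each coefficient to zero gives the recurrence:
  (n+2)(n+1) a_{n+2} - 10 a_n = 0,
  a_{n+2} = 10 / ((n+1)(n+2)) a_n.

Check with a_0 = 2, a_1 = 1 (apply the recurrence for n = 0, 1, 2, 3): a_0 = 2, a_1 = 1, a_2 = 10, a_3 = 5/3, a_4 = 25/3, a_5 = 5/6.

a_{n+2} = 10/((n+1)(n+2)) * a_n; check: a_0 = 2, a_1 = 1, a_2 = 10, a_3 = 5/3, a_4 = 25/3, a_5 = 5/6


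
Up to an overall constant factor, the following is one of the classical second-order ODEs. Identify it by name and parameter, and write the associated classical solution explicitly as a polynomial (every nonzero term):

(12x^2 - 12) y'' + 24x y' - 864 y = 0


All three coefficients share the factor -12; dividing through by -12 gives  (1 - x^2) y'' - 2x y' + 72 y = 0.
This matches the Legendre equation (1 - x^2) y'' - 2x y' + n(n+1) y = 0 (note the -2x y' term) with n(n+1) = 72, so n = 8; the polynomial solution is P_8(x).
With y = sum_k a_k x^k, matching x^k gives (k+2)(k+1) a_{k+2} = [k(k+1) - n(n+1)] a_k = (k - 8)(k + 9) a_k. The right side vanishes at k = 8, so the series with the parity of 8 terminates at degree 8.
Standard normalization (P_n(1) = 1): leading coefficient (2n)!/(2^n (n!)^2) = 20922789888000/(256*1625702400) = 6435/128, so a_8 = 6435/128. Work downward with a_k = (k+1)(k+2) a_{k+2} / ((k - 8)(k + 9)):
  a_6 = (7)(8)(6435/128) / ((6 - 8)(6 + 9)) = (45045/16)/(-30) = -3003/32
  a_4 = (5)(6)(-3003/32) / ((4 - 8)(4 + 9)) = (-45045/16)/(-52) = 3465/64
  a_2 = (3)(4)(3465/64) / ((2 - 8)(2 + 9)) = (10395/16)/(-66) = -315/32
  a_0 = (1)(2)(-315/32) / ((0 - 8)(0 + 9)) = (-315/16)/(-72) = 35/128
Hence P_8(x) = 6435 x^8/128 - 3003 x^6/32 + 3465 x^4/64 - 315 x^2/32 + 35/128.

P_8(x); series = 6435 x^8/128 - 3003 x^6/32 + 3465 x^4/64 - 315 x^2/32 + 35/128


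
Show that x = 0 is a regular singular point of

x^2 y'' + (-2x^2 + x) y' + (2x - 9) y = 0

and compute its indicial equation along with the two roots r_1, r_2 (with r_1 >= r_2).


Divide by x^2 to reach normal form y'' + P_1(x) y' + P_2(x) y = 0 with P_1(x) = -2 + 1/x and P_2(x) = 2/x - 9/x^2.
x = 0 is a singular point because the y'-coefficient -2 + 1/x has a pole at x = 0 and the y-coefficient 2/x - 9/x^2 has a pole at x = 0.
It is a regular singular point because x P_1(x) = p(x) = 1 - 2x and x^2 P_2(x) = q(x) = 2x - 9 are polynomials, hence analytic at x = 0.
p(0) = 1,  q(0) = -9.
Indicial equation: r(r-1) + p(0) r + q(0) = 0, i.e. r^2 + (p(0) - 1) r + q(0) = 0, i.e. r^2 - 9 = 0.
Discriminant: (0)^2 - 4(-9) = 36, so r = (0 ± 6)/2.
Solving: r_1 = 3, r_2 = -3.

indicial: r^2 - 9 = 0; roots r_1 = 3, r_2 = -3


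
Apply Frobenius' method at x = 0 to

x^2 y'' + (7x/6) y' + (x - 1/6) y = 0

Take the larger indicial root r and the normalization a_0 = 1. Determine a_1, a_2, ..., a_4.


Write in Frobenius form y'' + (p(x)/x) y' + (q(x)/x^2) y = 0:
  p(x) = 7/6,  q(x) = x - 1/6.
Indicial equation: r(r-1) + (7/6) r + (-1/6) = 0 -> roots r_1 = 1/3, r_2 = -1/2.
Take r = r_1 = 1/3. Let y(x) = x^r sum_{n>=0} a_n x^n with a_0 = 1.
Substitute y = x^r sum a_n x^n and match x^{r+n}. The recurrence is
  D(n) a_n + 1 a_{n-1} = 0,  where D(n) = (r+n)(r+n-1) + (7/6)(r+n) + (-1/6).
  a_n = -1 / D(n) * a_{n-1}.
Since the indicial polynomial factors as (r - r_1)(r - r_2), D(n) = (r_1 + n - r_1)(r_1 + n - r_2) = n(n + 5/6).
Evaluating step by step (a_0 = 1):
  n = 1: D(1) = 1(1 + 5/6) = 11/6; numerator = -1(1) = -1; a_1 = (-1)/(11/6) = -6/11
  n = 2: D(2) = 2(2 + 5/6) = 17/3; numerator = -1(-6/11) = 6/11; a_2 = (6/11)/(17/3) = 18/187
  n = 3: D(3) = 3(3 + 5/6) = 23/2; numerator = -1(18/187) = -18/187; a_3 = (-18/187)/(23/2) = -36/4301
  n = 4: D(4) = 4(4 + 5/6) = 58/3; numerator = -1(-36/4301) = 36/4301; a_4 = (36/4301)/(58/3) = 54/124729

r = 1/3; a_0 = 1; a_1 = -6/11; a_2 = 18/187; a_3 = -36/4301; a_4 = 54/124729


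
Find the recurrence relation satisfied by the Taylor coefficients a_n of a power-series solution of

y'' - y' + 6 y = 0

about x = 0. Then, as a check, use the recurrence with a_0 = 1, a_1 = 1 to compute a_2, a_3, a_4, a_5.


Substitute y = sum_n a_n x^n.
y''(x) has coefficient (n+2)(n+1) a_{n+2} at x^n;
-y'(x) has coefficient -(n+1) a_{n+1} at x^n;
6 y(x) has coefficient 6 a_n at x^n.
Matching x^n: (n+2)(n+1) a_{n+2} - (n+1) a_{n+1} + 6 a_n = 0.
Thus a_{n+2} = [(n+1) a_{n+1} - 6 a_n] / ((n+1)(n+2)).

Check with a_0 = 1, a_1 = 1 (apply the recurrence for n = 0, 1, 2, 3): a_0 = 1, a_1 = 1, a_2 = -5/2, a_3 = -11/6, a_4 = 19/24, a_5 = 17/24.

a_(n+2) = [(n+1) a_(n+1) - 6 a_n] / ((n+1)(n+2)); check: a_0 = 1, a_1 = 1, a_2 = -5/2, a_3 = -11/6, a_4 = 19/24, a_5 = 17/24


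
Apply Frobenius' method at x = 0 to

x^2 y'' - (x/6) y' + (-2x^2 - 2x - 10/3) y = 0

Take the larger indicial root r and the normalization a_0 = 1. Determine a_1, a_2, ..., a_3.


Write in Frobenius form y'' + (p(x)/x) y' + (q(x)/x^2) y = 0:
  p(x) = -1/6,  q(x) = -2x^2 - 2x - 10/3.
Indicial equation: r(r-1) + (-1/6) r + (-10/3) = 0 -> roots r_1 = 5/2, r_2 = -4/3.
Take r = r_1 = 5/2. Let y(x) = x^r sum_{n>=0} a_n x^n with a_0 = 1.
Substitute y = x^r sum a_n x^n and match x^{r+n}. The recurrence is
  D(n) a_n - 2 a_{n-1} - 2 a_{n-2} = 0,  where D(n) = (r+n)(r+n-1) + (-1/6)(r+n) + (-10/3).
  a_n = [2 a_{n-1} + 2 a_{n-2}] / D(n).
Since the indicial polynomial factors as (r - r_1)(r - r_2), D(n) = (r_1 + n - r_1)(r_1 + n - r_2) = n(n + 23/6).
Evaluating step by step (a_0 = 1):
  n = 1: D(1) = 1(1 + 23/6) = 29/6; numerator = 2(1) = 2; a_1 = (2)/(29/6) = 12/29
  n = 2: D(2) = 2(2 + 23/6) = 35/3; numerator = 2(12/29) + 2(1) = 82/29; a_2 = (82/29)/(35/3) = 246/1015
  n = 3: D(3) = 3(3 + 23/6) = 41/2; numerator = 2(246/1015) + 2(12/29) = 1332/1015; a_3 = (1332/1015)/(41/2) = 2664/41615

r = 5/2; a_0 = 1; a_1 = 12/29; a_2 = 246/1015; a_3 = 2664/41615


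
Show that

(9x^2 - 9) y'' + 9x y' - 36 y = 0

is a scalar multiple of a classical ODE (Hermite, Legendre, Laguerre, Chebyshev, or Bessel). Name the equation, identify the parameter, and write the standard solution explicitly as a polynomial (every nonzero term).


All three coefficients share the factor -9; dividing through by -9 gives  (1 - x^2) y'' - x y' + 4 y = 0.
This matches the Chebyshev equation (1 - x^2) y'' - x y' + n^2 y = 0 (note the -x y' term, not -2x y') with n^2 = 4, so n = 2; the polynomial solution is T_2(x).
With y = sum_k a_k x^k, matching x^k gives (k+2)(k+1) a_{k+2} = (k^2 - n^2) a_k = (k - 2)(k + 2) a_k. The right side vanishes at k = 2, so the series with the parity of 2 terminates at degree 2.
Standard normalization: leading coefficient of T_n is 2^(n-1), so a_2 = 2^1 = 2. Work downward with a_k = (k+1)(k+2) a_{k+2} / ((k - 2)(k + 2)):
  a_0 = (1)(2)(2) / ((0 - 2)(0 + 2)) = 4/(-4) = -1
Hence T_2(x) = 2 x^2 - 1.

T_2(x); series = 2 x^2 - 1


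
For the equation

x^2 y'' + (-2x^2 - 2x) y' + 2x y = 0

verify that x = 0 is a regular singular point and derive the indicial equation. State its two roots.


Divide by x^2 to reach normal form y'' + P_1(x) y' + P_2(x) y = 0 with P_1(x) = -2 - 2/x and P_2(x) = 2/x.
x = 0 is a singular point because the y'-coefficient -2 - 2/x has a pole at x = 0 and the y-coefficient 2/x has a pole at x = 0.
It is a regular singular point because x P_1(x) = p(x) = -2x - 2 and x^2 P_2(x) = q(x) = 2x are polynomials, hence analytic at x = 0.
p(0) = -2,  q(0) = 0.
Indicial equation: r(r-1) + p(0) r + q(0) = 0, i.e. r^2 + (p(0) - 1) r + q(0) = 0, i.e. r^2 - 3 r = 0.
Discriminant: (-3)^2 - 4(0) = 9, so r = (3 ± 3)/2.
Solving: r_1 = 3, r_2 = 0.

indicial: r^2 - 3 r = 0; roots r_1 = 3, r_2 = 0


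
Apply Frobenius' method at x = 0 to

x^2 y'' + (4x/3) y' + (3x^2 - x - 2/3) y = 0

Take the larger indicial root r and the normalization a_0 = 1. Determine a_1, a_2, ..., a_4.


Write in Frobenius form y'' + (p(x)/x) y' + (q(x)/x^2) y = 0:
  p(x) = 4/3,  q(x) = 3x^2 - x - 2/3.
Indicial equation: r(r-1) + (4/3) r + (-2/3) = 0 -> roots r_1 = 2/3, r_2 = -1.
Take r = r_1 = 2/3. Let y(x) = x^r sum_{n>=0} a_n x^n with a_0 = 1.
Substitute y = x^r sum a_n x^n and match x^{r+n}. The recurrence is
  D(n) a_n - 1 a_{n-1} + 3 a_{n-2} = 0,  where D(n) = (r+n)(r+n-1) + (4/3)(r+n) + (-2/3).
  a_n = [1 a_{n-1} - 3 a_{n-2}] / D(n).
Since the indicial polynomial factors as (r - r_1)(r - r_2), D(n) = (r_1 + n - r_1)(r_1 + n - r_2) = n(n + 5/3).
Evaluating step by step (a_0 = 1):
  n = 1: D(1) = 1(1 + 5/3) = 8/3; numerator = 1(1) = 1; a_1 = (1)/(8/3) = 3/8
  n = 2: D(2) = 2(2 + 5/3) = 22/3; numerator = 1(3/8) - 3(1) = -21/8; a_2 = (-21/8)/(22/3) = -63/176
  n = 3: D(3) = 3(3 + 5/3) = 14; numerator = 1(-63/176) - 3(3/8) = -261/176; a_3 = (-261/176)/(14) = -261/2464
  n = 4: D(4) = 4(4 + 5/3) = 68/3; numerator = 1(-261/2464) - 3(-63/176) = 2385/2464; a_4 = (2385/2464)/(68/3) = 7155/167552

r = 2/3; a_0 = 1; a_1 = 3/8; a_2 = -63/176; a_3 = -261/2464; a_4 = 7155/167552


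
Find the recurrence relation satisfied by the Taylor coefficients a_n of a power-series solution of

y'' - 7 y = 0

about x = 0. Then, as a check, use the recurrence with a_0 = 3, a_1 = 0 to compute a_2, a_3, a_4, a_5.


Substitute y = sum_n a_n x^n into y'' + (const) y = 0.
y''(x) = sum_{n>=0} (n+2)(n+1) a_{n+2} x^n.
The ODE becomes sum_n [(n+2)(n+1) a_{n+2} - 7 a_n] x^n = 0.
Setting each coefficient to zero gives the recurrence:
  (n+2)(n+1) a_{n+2} - 7 a_n = 0,
  a_{n+2} = 7 / ((n+1)(n+2)) a_n.

Check with a_0 = 3, a_1 = 0 (apply the recurrence for n = 0, 1, 2, 3): a_0 = 3, a_1 = 0, a_2 = 21/2, a_3 = 0, a_4 = 49/8, a_5 = 0.

a_{n+2} = 7/((n+1)(n+2)) * a_n; check: a_0 = 3, a_1 = 0, a_2 = 21/2, a_3 = 0, a_4 = 49/8, a_5 = 0


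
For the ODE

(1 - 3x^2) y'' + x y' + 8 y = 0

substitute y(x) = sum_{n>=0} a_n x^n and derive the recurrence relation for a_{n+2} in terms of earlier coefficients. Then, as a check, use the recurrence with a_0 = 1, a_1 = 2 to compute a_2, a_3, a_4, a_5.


Substitute y = sum_n a_n x^n.
(1 - 3 x^2) y'' contributes (n+2)(n+1) a_{n+2} - 3 n(n-1) a_n at x^n.
x y'(x) contributes n a_n at x^n.
8 y(x) contributes 8 a_n at x^n.
Matching x^n: (n+2)(n+1) a_{n+2} + (-3 n(n-1) + n + 8) a_n = 0.
Thus a_{n+2} = (3 n(n-1) - n - 8) / ((n+1)(n+2)) * a_n.

Check with a_0 = 1, a_1 = 2 (apply the recurrence for n = 0, 1, 2, 3): a_0 = 1, a_1 = 2, a_2 = -4, a_3 = -3, a_4 = 4/3, a_5 = -21/20.

a_(n+2) = (3 n(n-1) - n - 8) / ((n+1)(n+2)) * a_n; check: a_0 = 1, a_1 = 2, a_2 = -4, a_3 = -3, a_4 = 4/3, a_5 = -21/20


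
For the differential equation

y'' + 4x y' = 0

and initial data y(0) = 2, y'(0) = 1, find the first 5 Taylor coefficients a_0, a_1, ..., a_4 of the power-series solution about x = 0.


Ansatz: y(x) = sum_{n>=0} a_n x^n, so y'(x) = sum_{n>=1} n a_n x^(n-1) and y''(x) = sum_{n>=2} n(n-1) a_n x^(n-2).
Substitute into P(x) y'' + Q(x) y' + R(x) y = 0 with P(x) = 1, Q(x) = 4x, R(x) = 0, and match powers of x.
Initial conditions: a_0 = 2, a_1 = 1.
Setting the coefficient of each power of x to zero and solving order by order (substituting the coefficients already found):
  x^0: 2 a_2 = 0  ->  a_2 = 0
  x^1: 6 a_3 + 4 a_1 = 0  ->  6 a_3 = -4 a_1 = -4  ->  a_3 = -2/3
  x^2: 12 a_4 + 8 a_2 = 0  ->  12 a_4 = -8 a_2 = 0  ->  a_4 = 0
Truncated series: y(x) = 2 + x - (2/3) x^3 + O(x^5).

a_0 = 2; a_1 = 1; a_2 = 0; a_3 = -2/3; a_4 = 0


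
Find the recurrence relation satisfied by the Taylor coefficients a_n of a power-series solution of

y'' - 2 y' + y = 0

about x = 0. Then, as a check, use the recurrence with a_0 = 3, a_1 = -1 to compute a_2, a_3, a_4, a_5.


Substitute y = sum_n a_n x^n.
y''(x) has coefficient (n+2)(n+1) a_{n+2} at x^n;
-2 y'(x) has coefficient -2 (n+1) a_{n+1} at x^n;
y(x) has coefficient 1 a_n at x^n.
Matching x^n: (n+2)(n+1) a_{n+2} - 2 (n+1) a_{n+1} + 1 a_n = 0.
Thus a_{n+2} = [2 (n+1) a_{n+1} - 1 a_n] / ((n+1)(n+2)).

Check with a_0 = 3, a_1 = -1 (apply the recurrence for n = 0, 1, 2, 3): a_0 = 3, a_1 = -1, a_2 = -5/2, a_3 = -3/2, a_4 = -13/24, a_5 = -17/120.

a_(n+2) = [2 (n+1) a_(n+1) - 1 a_n] / ((n+1)(n+2)); check: a_0 = 3, a_1 = -1, a_2 = -5/2, a_3 = -3/2, a_4 = -13/24, a_5 = -17/120


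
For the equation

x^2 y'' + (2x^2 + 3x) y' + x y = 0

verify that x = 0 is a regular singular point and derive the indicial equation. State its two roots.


Divide by x^2 to reach normal form y'' + P_1(x) y' + P_2(x) y = 0 with P_1(x) = 2 + 3/x and P_2(x) = 1/x.
x = 0 is a singular point because the y'-coefficient 2 + 3/x has a pole at x = 0 and the y-coefficient 1/x has a pole at x = 0.
It is a regular singular point because x P_1(x) = p(x) = 2x + 3 and x^2 P_2(x) = q(x) = x are polynomials, hence analytic at x = 0.
p(0) = 3,  q(0) = 0.
Indicial equation: r(r-1) + p(0) r + q(0) = 0, i.e. r^2 + (p(0) - 1) r + q(0) = 0, i.e. r^2 + 2 r = 0.
Discriminant: (2)^2 - 4(0) = 4, so r = (-2 ± 2)/2.
Solving: r_1 = 0, r_2 = -2.

indicial: r^2 + 2 r = 0; roots r_1 = 0, r_2 = -2


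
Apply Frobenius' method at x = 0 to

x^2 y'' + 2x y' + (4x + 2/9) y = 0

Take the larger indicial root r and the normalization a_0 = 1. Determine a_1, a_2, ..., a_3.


Write in Frobenius form y'' + (p(x)/x) y' + (q(x)/x^2) y = 0:
  p(x) = 2,  q(x) = 4x + 2/9.
Indicial equation: r(r-1) + (2) r + (2/9) = 0 -> roots r_1 = -1/3, r_2 = -2/3.
Take r = r_1 = -1/3. Let y(x) = x^r sum_{n>=0} a_n x^n with a_0 = 1.
Substitute y = x^r sum a_n x^n and match x^{r+n}. The recurrence is
  D(n) a_n + 4 a_{n-1} = 0,  where D(n) = (r+n)(r+n-1) + (2)(r+n) + (2/9).
  a_n = -4 / D(n) * a_{n-1}.
Since the indicial polynomial factors as (r - r_1)(r - r_2), D(n) = (r_1 + n - r_1)(r_1 + n - r_2) = n(n + 1/3).
Evaluating step by step (a_0 = 1):
  n = 1: D(1) = 1(1 + 1/3) = 4/3; numerator = -4(1) = -4; a_1 = (-4)/(4/3) = -3
  n = 2: D(2) = 2(2 + 1/3) = 14/3; numerator = -4(-3) = 12; a_2 = (12)/(14/3) = 18/7
  n = 3: D(3) = 3(3 + 1/3) = 10; numerator = -4(18/7) = -72/7; a_3 = (-72/7)/(10) = -36/35

r = -1/3; a_0 = 1; a_1 = -3; a_2 = 18/7; a_3 = -36/35


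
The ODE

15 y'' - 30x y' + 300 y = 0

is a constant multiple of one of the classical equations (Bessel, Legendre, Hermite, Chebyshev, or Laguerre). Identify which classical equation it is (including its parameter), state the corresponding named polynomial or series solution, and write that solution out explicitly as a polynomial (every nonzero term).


All three coefficients share the factor 15; dividing through by 15 gives  y'' - 2x y' + 20 y = 0.
This matches the Hermite equation y'' - 2x y' + 2n y = 0 with 2n = 20, so n = 10; the polynomial solution is H_10(x).
With y = sum_k a_k x^k, matching x^k gives (k+2)(k+1) a_{k+2} = 2(k - n) a_k = 2(k - 10) a_k. The right side vanishes at k = 10, so the series with the parity of 10 terminates at degree 10.
Standard normalization: leading coefficient of H_n is 2^n, so a_10 = 2^10 = 1024. Work downward with a_k = (k+1)(k+2) a_{k+2} / (2(k - n)):
  a_8 = (9)(10)(1024) / (2(8 - 10)) = 92160/(-4) = -23040
  a_6 = (7)(8)(-23040) / (2(6 - 10)) = -1290240/(-8) = 161280
  a_4 = (5)(6)(161280) / (2(4 - 10)) = 4838400/(-12) = -403200
  a_2 = (3)(4)(-403200) / (2(2 - 10)) = -4838400/(-16) = 302400
  a_0 = (1)(2)(302400) / (2(0 - 10)) = 604800/(-20) = -30240
Hence H_10(x) = 1024 x^10 - 23040 x^8 + 161280 x^6 - 403200 x^4 + 302400 x^2 - 30240.

H_10(x); series = 1024 x^10 - 23040 x^8 + 161280 x^6 - 403200 x^4 + 302400 x^2 - 30240


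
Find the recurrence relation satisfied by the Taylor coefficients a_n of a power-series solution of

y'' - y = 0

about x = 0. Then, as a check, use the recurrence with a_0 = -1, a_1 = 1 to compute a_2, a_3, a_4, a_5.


Substitute y = sum_n a_n x^n into y'' + (const) y = 0.
y''(x) = sum_{n>=0} (n+2)(n+1) a_{n+2} x^n.
The ODE becomes sum_n [(n+2)(n+1) a_{n+2} - 1 a_n] x^n = 0.
Setting each coefficient to zero gives the recurrence:
  (n+2)(n+1) a_{n+2} - 1 a_n = 0,
  a_{n+2} = 1 / ((n+1)(n+2)) a_n.

Check with a_0 = -1, a_1 = 1 (apply the recurrence for n = 0, 1, 2, 3): a_0 = -1, a_1 = 1, a_2 = -1/2, a_3 = 1/6, a_4 = -1/24, a_5 = 1/120.

a_{n+2} = 1/((n+1)(n+2)) * a_n; check: a_0 = -1, a_1 = 1, a_2 = -1/2, a_3 = 1/6, a_4 = -1/24, a_5 = 1/120


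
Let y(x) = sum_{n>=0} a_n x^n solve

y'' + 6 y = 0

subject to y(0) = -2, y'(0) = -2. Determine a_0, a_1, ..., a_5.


Ansatz: y(x) = sum_{n>=0} a_n x^n, so y'(x) = sum_{n>=1} n a_n x^(n-1) and y''(x) = sum_{n>=2} n(n-1) a_n x^(n-2).
Substitute into P(x) y'' + Q(x) y' + R(x) y = 0 with P(x) = 1, Q(x) = 0, R(x) = 6, and match powers of x.
Initial conditions: a_0 = -2, a_1 = -2.
Setting the coefficient of each power of x to zero and solving order by order (substituting the coefficients already found):
  x^0: 2 a_2 + 6 a_0 = 0  ->  2 a_2 = -6 a_0 = 12  ->  a_2 = 6
  x^1: 6 a_3 + 6 a_1 = 0  ->  6 a_3 = -6 a_1 = 12  ->  a_3 = 2
  x^2: 12 a_4 + 6 a_2 = 0  ->  12 a_4 = -6 a_2 = -36  ->  a_4 = -3
  x^3: 20 a_5 + 6 a_3 = 0  ->  20 a_5 = -6 a_3 = -12  ->  a_5 = -3/5
Truncated series: y(x) = -2 - 2 x + 6 x^2 + 2 x^3 - 3 x^4 - (3/5) x^5 + O(x^6).

a_0 = -2; a_1 = -2; a_2 = 6; a_3 = 2; a_4 = -3; a_5 = -3/5


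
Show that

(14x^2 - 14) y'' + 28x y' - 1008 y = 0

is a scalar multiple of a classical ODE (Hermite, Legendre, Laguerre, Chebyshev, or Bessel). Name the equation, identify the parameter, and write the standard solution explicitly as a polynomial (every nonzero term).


All three coefficients share the factor -14; dividing through by -14 gives  (1 - x^2) y'' - 2x y' + 72 y = 0.
This matches the Legendre equation (1 - x^2) y'' - 2x y' + n(n+1) y = 0 (note the -2x y' term) with n(n+1) = 72, so n = 8; the polynomial solution is P_8(x).
With y = sum_k a_k x^k, matching x^k gives (k+2)(k+1) a_{k+2} = [k(k+1) - n(n+1)] a_k = (k - 8)(k + 9) a_k. The right side vanishes at k = 8, so the series with the parity of 8 terminates at degree 8.
Standard normalization (P_n(1) = 1): leading coefficient (2n)!/(2^n (n!)^2) = 20922789888000/(256*1625702400) = 6435/128, so a_8 = 6435/128. Work downward with a_k = (k+1)(k+2) a_{k+2} / ((k - 8)(k + 9)):
  a_6 = (7)(8)(6435/128) / ((6 - 8)(6 + 9)) = (45045/16)/(-30) = -3003/32
  a_4 = (5)(6)(-3003/32) / ((4 - 8)(4 + 9)) = (-45045/16)/(-52) = 3465/64
  a_2 = (3)(4)(3465/64) / ((2 - 8)(2 + 9)) = (10395/16)/(-66) = -315/32
  a_0 = (1)(2)(-315/32) / ((0 - 8)(0 + 9)) = (-315/16)/(-72) = 35/128
Hence P_8(x) = 6435 x^8/128 - 3003 x^6/32 + 3465 x^4/64 - 315 x^2/32 + 35/128.

P_8(x); series = 6435 x^8/128 - 3003 x^6/32 + 3465 x^4/64 - 315 x^2/32 + 35/128


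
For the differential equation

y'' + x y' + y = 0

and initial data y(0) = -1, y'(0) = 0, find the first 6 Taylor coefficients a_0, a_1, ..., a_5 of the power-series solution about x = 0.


Ansatz: y(x) = sum_{n>=0} a_n x^n, so y'(x) = sum_{n>=1} n a_n x^(n-1) and y''(x) = sum_{n>=2} n(n-1) a_n x^(n-2).
Substitute into P(x) y'' + Q(x) y' + R(x) y = 0 with P(x) = 1, Q(x) = x, R(x) = 1, and match powers of x.
Initial conditions: a_0 = -1, a_1 = 0.
Setting the coefficient of each power of x to zero and solving order by order (substituting the coefficients already found):
  x^0: 2 a_2 + a_0 = 0  ->  2 a_2 = -a_0 = 1  ->  a_2 = 1/2
  x^1: 6 a_3 + 2 a_1 = 0  ->  6 a_3 = -2 a_1 = 0  ->  a_3 = 0
  x^2: 12 a_4 + 3 a_2 = 0  ->  12 a_4 = -3 a_2 = -3/2  ->  a_4 = -1/8
  x^3: 20 a_5 + 4 a_3 = 0  ->  20 a_5 = -4 a_3 = 0  ->  a_5 = 0
Truncated series: y(x) = -1 + (1/2) x^2 - (1/8) x^4 + O(x^6).

a_0 = -1; a_1 = 0; a_2 = 1/2; a_3 = 0; a_4 = -1/8; a_5 = 0


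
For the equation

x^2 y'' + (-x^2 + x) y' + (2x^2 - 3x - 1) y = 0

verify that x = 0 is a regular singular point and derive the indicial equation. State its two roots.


Divide by x^2 to reach normal form y'' + P_1(x) y' + P_2(x) y = 0 with P_1(x) = -1 + 1/x and P_2(x) = 2 - 3/x - 1/x^2.
x = 0 is a singular point because the y'-coefficient -1 + 1/x has a pole at x = 0 and the y-coefficient 2 - 3/x - 1/x^2 has a pole at x = 0.
It is a regular singular point because x P_1(x) = p(x) = 1 - x and x^2 P_2(x) = q(x) = 2x^2 - 3x - 1 are polynomials, hence analytic at x = 0.
p(0) = 1,  q(0) = -1.
Indicial equation: r(r-1) + p(0) r + q(0) = 0, i.e. r^2 + (p(0) - 1) r + q(0) = 0, i.e. r^2 - 1 = 0.
Discriminant: (0)^2 - 4(-1) = 4, so r = (0 ± 2)/2.
Solving: r_1 = 1, r_2 = -1.

indicial: r^2 - 1 = 0; roots r_1 = 1, r_2 = -1


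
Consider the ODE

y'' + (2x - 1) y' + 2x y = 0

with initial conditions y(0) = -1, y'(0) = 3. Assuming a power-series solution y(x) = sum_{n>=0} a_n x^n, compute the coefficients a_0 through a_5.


Ansatz: y(x) = sum_{n>=0} a_n x^n, so y'(x) = sum_{n>=1} n a_n x^(n-1) and y''(x) = sum_{n>=2} n(n-1) a_n x^(n-2).
Substitute into P(x) y'' + Q(x) y' + R(x) y = 0 with P(x) = 1, Q(x) = 2x - 1, R(x) = 2x, and match powers of x.
Initial conditions: a_0 = -1, a_1 = 3.
Setting the coefficient of each power of x to zero and solving order by order (substituting the coefficients already found):
  x^0: 2 a_2 - a_1 = 0  ->  2 a_2 = a_1 = 3  ->  a_2 = 3/2
  x^1: 6 a_3 - 2 a_2 + 2 a_1 + 2 a_0 = 0  ->  6 a_3 = 2 a_2 - 2 a_1 - 2 a_0 = -1  ->  a_3 = -1/6
  x^2: 12 a_4 - 3 a_3 + 4 a_2 + 2 a_1 = 0  ->  12 a_4 = 3 a_3 - 4 a_2 - 2 a_1 = -25/2  ->  a_4 = -25/24
  x^3: 20 a_5 - 4 a_4 + 6 a_3 + 2 a_2 = 0  ->  20 a_5 = 4 a_4 - 6 a_3 - 2 a_2 = -37/6  ->  a_5 = -37/120
Truncated series: y(x) = -1 + 3 x + (3/2) x^2 - (1/6) x^3 - (25/24) x^4 - (37/120) x^5 + O(x^6).

a_0 = -1; a_1 = 3; a_2 = 3/2; a_3 = -1/6; a_4 = -25/24; a_5 = -37/120


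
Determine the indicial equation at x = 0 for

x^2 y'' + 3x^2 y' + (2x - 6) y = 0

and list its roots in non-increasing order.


Divide by x^2 to reach normal form y'' + P_1(x) y' + P_2(x) y = 0 with P_1(x) = 3 and P_2(x) = 2/x - 6/x^2.
x = 0 is a singular point because the y-coefficient 2/x - 6/x^2 has a pole at x = 0.
It is a regular singular point because x P_1(x) = p(x) = 3x and x^2 P_2(x) = q(x) = 2x - 6 are polynomials, hence analytic at x = 0.
p(0) = 0,  q(0) = -6.
Indicial equation: r(r-1) + p(0) r + q(0) = 0, i.e. r^2 + (p(0) - 1) r + q(0) = 0, i.e. r^2 - 1 r - 6 = 0.
Discriminant: (-1)^2 - 4(-6) = 25, so r = (1 ± 5)/2.
Solving: r_1 = 3, r_2 = -2.

indicial: r^2 - 1 r - 6 = 0; roots r_1 = 3, r_2 = -2


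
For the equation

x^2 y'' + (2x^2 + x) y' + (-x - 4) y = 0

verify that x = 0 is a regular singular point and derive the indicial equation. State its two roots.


Divide by x^2 to reach normal form y'' + P_1(x) y' + P_2(x) y = 0 with P_1(x) = 2 + 1/x and P_2(x) = -1/x - 4/x^2.
x = 0 is a singular point because the y'-coefficient 2 + 1/x has a pole at x = 0 and the y-coefficient -1/x - 4/x^2 has a pole at x = 0.
It is a regular singular point because x P_1(x) = p(x) = 2x + 1 and x^2 P_2(x) = q(x) = -x - 4 are polynomials, hence analytic at x = 0.
p(0) = 1,  q(0) = -4.
Indicial equation: r(r-1) + p(0) r + q(0) = 0, i.e. r^2 + (p(0) - 1) r + q(0) = 0, i.e. r^2 - 4 = 0.
Discriminant: (0)^2 - 4(-4) = 16, so r = (0 ± 4)/2.
Solving: r_1 = 2, r_2 = -2.

indicial: r^2 - 4 = 0; roots r_1 = 2, r_2 = -2


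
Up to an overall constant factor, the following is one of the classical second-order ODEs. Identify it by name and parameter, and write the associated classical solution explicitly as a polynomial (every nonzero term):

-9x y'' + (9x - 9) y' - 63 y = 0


All three coefficients share the factor -9; dividing through by -9 gives  x y'' + (1 - x) y' + 7 y = 0.
This matches the Laguerre equation x y'' + (1 - x) y' + n y = 0 with n = 7; the polynomial solution is L_7(x).
With y = sum_k a_k x^k, matching x^k gives (k+1)k a_{k+1} + (k+1) a_{k+1} - k a_k + n a_k = 0, i.e. (k+1)^2 a_{k+1} = (k - n) a_k = (k - 7) a_k. The right side vanishes at k = 7, so the series terminates at degree 7.
Standard normalization L_n(0) = 1 gives a_0 = 1. Work upward with a_{k+1} = (k - 7) a_k / (k+1)^2:
  a_1 = (0 - 7)(1) / 1^2 = -7/1 = -7
  a_2 = (1 - 7)(-7) / 2^2 = 42/4 = 21/2
  a_3 = (2 - 7)(21/2) / 3^2 = (-105/2)/9 = -35/6
  a_4 = (3 - 7)(-35/6) / 4^2 = (70/3)/16 = 35/24
  a_5 = (4 - 7)(35/24) / 5^2 = (-35/8)/25 = -7/40
  a_6 = (5 - 7)(-7/40) / 6^2 = (7/20)/36 = 7/720
  a_7 = (6 - 7)(7/720) / 7^2 = (-7/720)/49 = -1/5040
Hence L_7(x) = -x^7/5040 + 7 x^6/720 - 7 x^5/40 + 35 x^4/24 - 35 x^3/6 + 21 x^2/2 - 7 x + 1.

L_7(x); series = -x^7/5040 + 7 x^6/720 - 7 x^5/40 + 35 x^4/24 - 35 x^3/6 + 21 x^2/2 - 7 x + 1


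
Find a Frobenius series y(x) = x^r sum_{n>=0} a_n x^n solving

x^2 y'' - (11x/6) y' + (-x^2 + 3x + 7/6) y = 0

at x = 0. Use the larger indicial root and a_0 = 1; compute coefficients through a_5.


Write in Frobenius form y'' + (p(x)/x) y' + (q(x)/x^2) y = 0:
  p(x) = -11/6,  q(x) = -x^2 + 3x + 7/6.
Indicial equation: r(r-1) + (-11/6) r + (7/6) = 0 -> roots r_1 = 7/3, r_2 = 1/2.
Take r = r_1 = 7/3. Let y(x) = x^r sum_{n>=0} a_n x^n with a_0 = 1.
Substitute y = x^r sum a_n x^n and match x^{r+n}. The recurrence is
  D(n) a_n + 3 a_{n-1} - 1 a_{n-2} = 0,  where D(n) = (r+n)(r+n-1) + (-11/6)(r+n) + (7/6).
  a_n = [-3 a_{n-1} + 1 a_{n-2}] / D(n).
Since the indicial polynomial factors as (r - r_1)(r - r_2), D(n) = (r_1 + n - r_1)(r_1 + n - r_2) = n(n + 11/6).
Evaluating step by step (a_0 = 1):
  n = 1: D(1) = 1(1 + 11/6) = 17/6; numerator = -3(1) = -3; a_1 = (-3)/(17/6) = -18/17
  n = 2: D(2) = 2(2 + 11/6) = 23/3; numerator = -3(-18/17) + 1(1) = 71/17; a_2 = (71/17)/(23/3) = 213/391
  n = 3: D(3) = 3(3 + 11/6) = 29/2; numerator = -3(213/391) + 1(-18/17) = -1053/391; a_3 = (-1053/391)/(29/2) = -2106/11339
  n = 4: D(4) = 4(4 + 11/6) = 70/3; numerator = -3(-2106/11339) + 1(213/391) = 735/667; a_4 = (735/667)/(70/3) = 63/1334
  n = 5: D(5) = 5(5 + 11/6) = 205/6; numerator = -3(63/1334) + 1(-2106/11339) = -7425/22678; a_5 = (-7425/22678)/(205/6) = -4455/464899

r = 7/3; a_0 = 1; a_1 = -18/17; a_2 = 213/391; a_3 = -2106/11339; a_4 = 63/1334; a_5 = -4455/464899


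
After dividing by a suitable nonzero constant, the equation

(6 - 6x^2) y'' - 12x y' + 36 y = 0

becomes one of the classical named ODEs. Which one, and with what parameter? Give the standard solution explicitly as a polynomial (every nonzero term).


All three coefficients share the factor 6; dividing through by 6 gives  (1 - x^2) y'' - 2x y' + 6 y = 0.
This matches the Legendre equation (1 - x^2) y'' - 2x y' + n(n+1) y = 0 (note the -2x y' term) with n(n+1) = 6, so n = 2; the polynomial solution is P_2(x).
With y = sum_k a_k x^k, matching x^k gives (k+2)(k+1) a_{k+2} = [k(k+1) - n(n+1)] a_k = (k - 2)(k + 3) a_k. The right side vanishes at k = 2, so the series with the parity of 2 terminates at degree 2.
Standard normalization (P_n(1) = 1): leading coefficient (2n)!/(2^n (n!)^2) = 24/(4*4) = 3/2, so a_2 = 3/2. Work downward with a_k = (k+1)(k+2) a_{k+2} / ((k - 2)(k + 3)):
  a_0 = (1)(2)(3/2) / ((0 - 2)(0 + 3)) = 3/(-6) = -1/2
Hence P_2(x) = 3 x^2/2 - 1/2.

P_2(x); series = 3 x^2/2 - 1/2


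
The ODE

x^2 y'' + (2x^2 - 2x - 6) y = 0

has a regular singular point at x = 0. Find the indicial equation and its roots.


Divide by x^2 to reach normal form y'' + P_1(x) y' + P_2(x) y = 0 with P_1(x) = 0 and P_2(x) = 2 - 2/x - 6/x^2.
x = 0 is a singular point because the y-coefficient 2 - 2/x - 6/x^2 has a pole at x = 0.
It is a regular singular point because x P_1(x) = p(x) = 0 and x^2 P_2(x) = q(x) = 2x^2 - 2x - 6 are polynomials, hence analytic at x = 0.
p(0) = 0,  q(0) = -6.
Indicial equation: r(r-1) + p(0) r + q(0) = 0, i.e. r^2 + (p(0) - 1) r + q(0) = 0, i.e. r^2 - 1 r - 6 = 0.
Discriminant: (-1)^2 - 4(-6) = 25, so r = (1 ± 5)/2.
Solving: r_1 = 3, r_2 = -2.

indicial: r^2 - 1 r - 6 = 0; roots r_1 = 3, r_2 = -2


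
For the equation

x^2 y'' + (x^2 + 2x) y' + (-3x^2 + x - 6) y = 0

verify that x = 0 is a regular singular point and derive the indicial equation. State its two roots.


Divide by x^2 to reach normal form y'' + P_1(x) y' + P_2(x) y = 0 with P_1(x) = 1 + 2/x and P_2(x) = -3 + 1/x - 6/x^2.
x = 0 is a singular point because the y'-coefficient 1 + 2/x has a pole at x = 0 and the y-coefficient -3 + 1/x - 6/x^2 has a pole at x = 0.
It is a regular singular point because x P_1(x) = p(x) = x + 2 and x^2 P_2(x) = q(x) = -3x^2 + x - 6 are polynomials, hence analytic at x = 0.
p(0) = 2,  q(0) = -6.
Indicial equation: r(r-1) + p(0) r + q(0) = 0, i.e. r^2 + (p(0) - 1) r + q(0) = 0, i.e. r^2 + 1 r - 6 = 0.
Discriminant: (1)^2 - 4(-6) = 25, so r = (-1 ± 5)/2.
Solving: r_1 = 2, r_2 = -3.

indicial: r^2 + 1 r - 6 = 0; roots r_1 = 2, r_2 = -3


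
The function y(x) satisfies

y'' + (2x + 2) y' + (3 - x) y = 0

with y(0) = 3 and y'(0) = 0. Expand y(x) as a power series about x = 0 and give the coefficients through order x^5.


Ansatz: y(x) = sum_{n>=0} a_n x^n, so y'(x) = sum_{n>=1} n a_n x^(n-1) and y''(x) = sum_{n>=2} n(n-1) a_n x^(n-2).
Substitute into P(x) y'' + Q(x) y' + R(x) y = 0 with P(x) = 1, Q(x) = 2x + 2, R(x) = 3 - x, and match powers of x.
Initial conditions: a_0 = 3, a_1 = 0.
Setting the coefficient of each power of x to zero and solving order by order (substituting the coefficients already found):
  x^0: 2 a_2 + 2 a_1 + 3 a_0 = 0  ->  2 a_2 = -2 a_1 - 3 a_0 = -9  ->  a_2 = -9/2
  x^1: 6 a_3 + 4 a_2 + 5 a_1 - a_0 = 0  ->  6 a_3 = -4 a_2 - 5 a_1 + a_0 = 21  ->  a_3 = 7/2
  x^2: 12 a_4 + 6 a_3 + 7 a_2 - a_1 = 0  ->  12 a_4 = -6 a_3 - 7 a_2 + a_1 = 21/2  ->  a_4 = 7/8
  x^3: 20 a_5 + 8 a_4 + 9 a_3 - a_2 = 0  ->  20 a_5 = -8 a_4 - 9 a_3 + a_2 = -43  ->  a_5 = -43/20
Truncated series: y(x) = 3 - (9/2) x^2 + (7/2) x^3 + (7/8) x^4 - (43/20) x^5 + O(x^6).

a_0 = 3; a_1 = 0; a_2 = -9/2; a_3 = 7/2; a_4 = 7/8; a_5 = -43/20


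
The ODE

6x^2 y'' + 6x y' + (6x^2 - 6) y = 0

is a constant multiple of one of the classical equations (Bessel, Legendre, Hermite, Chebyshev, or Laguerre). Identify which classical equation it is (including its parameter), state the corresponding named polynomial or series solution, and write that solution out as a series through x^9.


All three coefficients share the factor 6; dividing through by 6 gives  x^2 y'' + x y' + (x^2 - 1) y = 0.
This matches the Bessel equation x^2 y'' + x y' + (x^2 - nu^2) y = 0 with nu^2 = 1, so nu = 1; the solution bounded at x = 0 is J_1(x).
Frobenius at x = 0: indicial roots ±nu; for r = nu the recurrence k(k + 2nu) c_k = -c_{k-2} gives the standard series J_nu(x) = sum_{k>=0} (-1)^k / (k! (k+nu)!) (x/2)^(2k+nu). Evaluate the first 5 terms:
  k = 0: (-1)^0 / (0! * 1! * 2^1) x^1 = 1/(1*1*2) x^1 = (1/2) x^1
  k = 1: (-1)^1 / (1! * 2! * 2^3) x^3 = -1/(1*2*8) x^3 = (-1/16) x^3
  k = 2: (-1)^2 / (2! * 3! * 2^5) x^5 = 1/(2*6*32) x^5 = (1/384) x^5
  k = 3: (-1)^3 / (3! * 4! * 2^7) x^7 = -1/(6*24*128) x^7 = (-1/18432) x^7
  k = 4: (-1)^4 / (4! * 5! * 2^9) x^9 = 1/(24*120*512) x^9 = (1/1474560) x^9
Hence J_1(x) = x^9/1474560 - x^7/18432 + x^5/384 - x^3/16 + x/2 + ....

J_1(x); series = x^9/1474560 - x^7/18432 + x^5/384 - x^3/16 + x/2


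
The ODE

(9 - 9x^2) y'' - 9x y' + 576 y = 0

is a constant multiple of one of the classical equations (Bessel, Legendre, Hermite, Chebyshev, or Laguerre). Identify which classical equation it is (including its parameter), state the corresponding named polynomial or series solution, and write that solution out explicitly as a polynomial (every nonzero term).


All three coefficients share the factor 9; dividing through by 9 gives  (1 - x^2) y'' - x y' + 64 y = 0.
This matches the Chebyshev equation (1 - x^2) y'' - x y' + n^2 y = 0 (note the -x y' term, not -2x y') with n^2 = 64, so n = 8; the polynomial solution is T_8(x).
With y = sum_k a_k x^k, matching x^k gives (k+2)(k+1) a_{k+2} = (k^2 - n^2) a_k = (k - 8)(k + 8) a_k. The right side vanishes at k = 8, so the series with the parity of 8 terminates at degree 8.
Standard normalization: leading coefficient of T_n is 2^(n-1), so a_8 = 2^7 = 128. Work downward with a_k = (k+1)(k+2) a_{k+2} / ((k - 8)(k + 8)):
  a_6 = (7)(8)(128) / ((6 - 8)(6 + 8)) = 7168/(-28) = -256
  a_4 = (5)(6)(-256) / ((4 - 8)(4 + 8)) = -7680/(-48) = 160
  a_2 = (3)(4)(160) / ((2 - 8)(2 + 8)) = 1920/(-60) = -32
  a_0 = (1)(2)(-32) / ((0 - 8)(0 + 8)) = -64/(-64) = 1
Hence T_8(x) = 128 x^8 - 256 x^6 + 160 x^4 - 32 x^2 + 1.

T_8(x); series = 128 x^8 - 256 x^6 + 160 x^4 - 32 x^2 + 1


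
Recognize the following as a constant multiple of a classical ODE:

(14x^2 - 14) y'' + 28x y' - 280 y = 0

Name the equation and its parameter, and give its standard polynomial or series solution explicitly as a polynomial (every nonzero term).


All three coefficients share the factor -14; dividing through by -14 gives  (1 - x^2) y'' - 2x y' + 20 y = 0.
This matches the Legendre equation (1 - x^2) y'' - 2x y' + n(n+1) y = 0 (note the -2x y' term) with n(n+1) = 20, so n = 4; the polynomial solution is P_4(x).
With y = sum_k a_k x^k, matching x^k gives (k+2)(k+1) a_{k+2} = [k(k+1) - n(n+1)] a_k = (k - 4)(k + 5) a_k. The right side vanishes at k = 4, so the series with the parity of 4 terminates at degree 4.
Standard normalization (P_n(1) = 1): leading coefficient (2n)!/(2^n (n!)^2) = 40320/(16*576) = 35/8, so a_4 = 35/8. Work downward with a_k = (k+1)(k+2) a_{k+2} / ((k - 4)(k + 5)):
  a_2 = (3)(4)(35/8) / ((2 - 4)(2 + 5)) = (105/2)/(-14) = -15/4
  a_0 = (1)(2)(-15/4) / ((0 - 4)(0 + 5)) = (-15/2)/(-20) = 3/8
Hence P_4(x) = 35 x^4/8 - 15 x^2/4 + 3/8.

P_4(x); series = 35 x^4/8 - 15 x^2/4 + 3/8


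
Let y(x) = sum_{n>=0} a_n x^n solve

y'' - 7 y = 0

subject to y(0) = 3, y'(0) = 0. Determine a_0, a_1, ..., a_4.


Ansatz: y(x) = sum_{n>=0} a_n x^n, so y'(x) = sum_{n>=1} n a_n x^(n-1) and y''(x) = sum_{n>=2} n(n-1) a_n x^(n-2).
Substitute into P(x) y'' + Q(x) y' + R(x) y = 0 with P(x) = 1, Q(x) = 0, R(x) = -7, and match powers of x.
Initial conditions: a_0 = 3, a_1 = 0.
Setting the coefficient of each power of x to zero and solving order by order (substituting the coefficients already found):
  x^0: 2 a_2 - 7 a_0 = 0  ->  2 a_2 = 7 a_0 = 21  ->  a_2 = 21/2
  x^1: 6 a_3 - 7 a_1 = 0  ->  6 a_3 = 7 a_1 = 0  ->  a_3 = 0
  x^2: 12 a_4 - 7 a_2 = 0  ->  12 a_4 = 7 a_2 = 147/2  ->  a_4 = 49/8
Truncated series: y(x) = 3 + (21/2) x^2 + (49/8) x^4 + O(x^5).

a_0 = 3; a_1 = 0; a_2 = 21/2; a_3 = 0; a_4 = 49/8


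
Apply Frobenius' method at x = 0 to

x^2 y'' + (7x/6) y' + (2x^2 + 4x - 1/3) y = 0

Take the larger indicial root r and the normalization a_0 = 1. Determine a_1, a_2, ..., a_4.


Write in Frobenius form y'' + (p(x)/x) y' + (q(x)/x^2) y = 0:
  p(x) = 7/6,  q(x) = 2x^2 + 4x - 1/3.
Indicial equation: r(r-1) + (7/6) r + (-1/3) = 0 -> roots r_1 = 1/2, r_2 = -2/3.
Take r = r_1 = 1/2. Let y(x) = x^r sum_{n>=0} a_n x^n with a_0 = 1.
Substitute y = x^r sum a_n x^n and match x^{r+n}. The recurrence is
  D(n) a_n + 4 a_{n-1} + 2 a_{n-2} = 0,  where D(n) = (r+n)(r+n-1) + (7/6)(r+n) + (-1/3).
  a_n = [-4 a_{n-1} - 2 a_{n-2}] / D(n).
Since the indicial polynomial factors as (r - r_1)(r - r_2), D(n) = (r_1 + n - r_1)(r_1 + n - r_2) = n(n + 7/6).
Evaluating step by step (a_0 = 1):
  n = 1: D(1) = 1(1 + 7/6) = 13/6; numerator = -4(1) = -4; a_1 = (-4)/(13/6) = -24/13
  n = 2: D(2) = 2(2 + 7/6) = 19/3; numerator = -4(-24/13) - 2(1) = 70/13; a_2 = (70/13)/(19/3) = 210/247
  n = 3: D(3) = 3(3 + 7/6) = 25/2; numerator = -4(210/247) - 2(-24/13) = 72/247; a_3 = (72/247)/(25/2) = 144/6175
  n = 4: D(4) = 4(4 + 7/6) = 62/3; numerator = -4(144/6175) - 2(210/247) = -852/475; a_4 = (-852/475)/(62/3) = -1278/14725

r = 1/2; a_0 = 1; a_1 = -24/13; a_2 = 210/247; a_3 = 144/6175; a_4 = -1278/14725


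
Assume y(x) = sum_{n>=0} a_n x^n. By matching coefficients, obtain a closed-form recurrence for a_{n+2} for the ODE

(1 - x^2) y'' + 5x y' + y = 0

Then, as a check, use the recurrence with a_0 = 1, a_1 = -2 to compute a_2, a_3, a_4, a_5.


Substitute y = sum_n a_n x^n.
(1 - 1 x^2) y'' contributes (n+2)(n+1) a_{n+2} - n(n-1) a_n at x^n.
5 x y'(x) contributes 5 n a_n at x^n.
y(x) contributes 1 a_n at x^n.
Matching x^n: (n+2)(n+1) a_{n+2} + (-n(n-1) + 5 n + 1) a_n = 0.
Thus a_{n+2} = (n(n-1) - 5 n - 1) / ((n+1)(n+2)) * a_n.

Check with a_0 = 1, a_1 = -2 (apply the recurrence for n = 0, 1, 2, 3): a_0 = 1, a_1 = -2, a_2 = -1/2, a_3 = 2, a_4 = 3/8, a_5 = -1.

a_(n+2) = (n(n-1) - 5 n - 1) / ((n+1)(n+2)) * a_n; check: a_0 = 1, a_1 = -2, a_2 = -1/2, a_3 = 2, a_4 = 3/8, a_5 = -1


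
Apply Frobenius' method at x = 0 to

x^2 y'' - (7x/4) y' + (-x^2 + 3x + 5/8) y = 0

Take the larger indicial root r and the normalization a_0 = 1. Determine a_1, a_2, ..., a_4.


Write in Frobenius form y'' + (p(x)/x) y' + (q(x)/x^2) y = 0:
  p(x) = -7/4,  q(x) = -x^2 + 3x + 5/8.
Indicial equation: r(r-1) + (-7/4) r + (5/8) = 0 -> roots r_1 = 5/2, r_2 = 1/4.
Take r = r_1 = 5/2. Let y(x) = x^r sum_{n>=0} a_n x^n with a_0 = 1.
Substitute y = x^r sum a_n x^n and match x^{r+n}. The recurrence is
  D(n) a_n + 3 a_{n-1} - 1 a_{n-2} = 0,  where D(n) = (r+n)(r+n-1) + (-7/4)(r+n) + (5/8).
  a_n = [-3 a_{n-1} + 1 a_{n-2}] / D(n).
Since the indicial polynomial factors as (r - r_1)(r - r_2), D(n) = (r_1 + n - r_1)(r_1 + n - r_2) = n(n + 9/4).
Evaluating step by step (a_0 = 1):
  n = 1: D(1) = 1(1 + 9/4) = 13/4; numerator = -3(1) = -3; a_1 = (-3)/(13/4) = -12/13
  n = 2: D(2) = 2(2 + 9/4) = 17/2; numerator = -3(-12/13) + 1(1) = 49/13; a_2 = (49/13)/(17/2) = 98/221
  n = 3: D(3) = 3(3 + 9/4) = 63/4; numerator = -3(98/221) + 1(-12/13) = -498/221; a_3 = (-498/221)/(63/4) = -664/4641
  n = 4: D(4) = 4(4 + 9/4) = 25; numerator = -3(-664/4641) + 1(98/221) = 1350/1547; a_4 = (1350/1547)/(25) = 54/1547

r = 5/2; a_0 = 1; a_1 = -12/13; a_2 = 98/221; a_3 = -664/4641; a_4 = 54/1547


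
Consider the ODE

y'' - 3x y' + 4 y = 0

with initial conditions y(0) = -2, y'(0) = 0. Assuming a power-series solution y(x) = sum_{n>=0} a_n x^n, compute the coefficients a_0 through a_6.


Ansatz: y(x) = sum_{n>=0} a_n x^n, so y'(x) = sum_{n>=1} n a_n x^(n-1) and y''(x) = sum_{n>=2} n(n-1) a_n x^(n-2).
Substitute into P(x) y'' + Q(x) y' + R(x) y = 0 with P(x) = 1, Q(x) = -3x, R(x) = 4, and match powers of x.
Initial conditions: a_0 = -2, a_1 = 0.
Setting the coefficient of each power of x to zero and solving order by order (substituting the coefficients already found):
  x^0: 2 a_2 + 4 a_0 = 0  ->  2 a_2 = -4 a_0 = 8  ->  a_2 = 4
  x^1: 6 a_3 + a_1 = 0  ->  6 a_3 = -a_1 = 0  ->  a_3 = 0
  x^2: 12 a_4 - 2 a_2 = 0  ->  12 a_4 = 2 a_2 = 8  ->  a_4 = 2/3
  x^3: 20 a_5 - 5 a_3 = 0  ->  20 a_5 = 5 a_3 = 0  ->  a_5 = 0
  x^4: 30 a_6 - 8 a_4 = 0  ->  30 a_6 = 8 a_4 = 16/3  ->  a_6 = 8/45
Truncated series: y(x) = -2 + 4 x^2 + (2/3) x^4 + (8/45) x^6 + O(x^7).

a_0 = -2; a_1 = 0; a_2 = 4; a_3 = 0; a_4 = 2/3; a_5 = 0; a_6 = 8/45


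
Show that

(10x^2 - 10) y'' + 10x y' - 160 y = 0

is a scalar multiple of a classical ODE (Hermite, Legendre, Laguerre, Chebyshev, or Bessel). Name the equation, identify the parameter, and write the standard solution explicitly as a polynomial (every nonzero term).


All three coefficients share the factor -10; dividing through by -10 gives  (1 - x^2) y'' - x y' + 16 y = 0.
This matches the Chebyshev equation (1 - x^2) y'' - x y' + n^2 y = 0 (note the -x y' term, not -2x y') with n^2 = 16, so n = 4; the polynomial solution is T_4(x).
With y = sum_k a_k x^k, matching x^k gives (k+2)(k+1) a_{k+2} = (k^2 - n^2) a_k = (k - 4)(k + 4) a_k. The right side vanishes at k = 4, so the series with the parity of 4 terminates at degree 4.
Standard normalization: leading coefficient of T_n is 2^(n-1), so a_4 = 2^3 = 8. Work downward with a_k = (k+1)(k+2) a_{k+2} / ((k - 4)(k + 4)):
  a_2 = (3)(4)(8) / ((2 - 4)(2 + 4)) = 96/(-12) = -8
  a_0 = (1)(2)(-8) / ((0 - 4)(0 + 4)) = -16/(-16) = 1
Hence T_4(x) = 8 x^4 - 8 x^2 + 1.

T_4(x); series = 8 x^4 - 8 x^2 + 1


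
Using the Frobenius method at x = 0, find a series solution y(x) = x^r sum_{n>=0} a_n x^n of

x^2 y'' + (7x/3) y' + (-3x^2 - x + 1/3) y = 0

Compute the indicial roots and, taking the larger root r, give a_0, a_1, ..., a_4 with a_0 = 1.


Write in Frobenius form y'' + (p(x)/x) y' + (q(x)/x^2) y = 0:
  p(x) = 7/3,  q(x) = -3x^2 - x + 1/3.
Indicial equation: r(r-1) + (7/3) r + (1/3) = 0 -> roots r_1 = -1/3, r_2 = -1.
Take r = r_1 = -1/3. Let y(x) = x^r sum_{n>=0} a_n x^n with a_0 = 1.
Substitute y = x^r sum a_n x^n and match x^{r+n}. The recurrence is
  D(n) a_n - 1 a_{n-1} - 3 a_{n-2} = 0,  where D(n) = (r+n)(r+n-1) + (7/3)(r+n) + (1/3).
  a_n = [1 a_{n-1} + 3 a_{n-2}] / D(n).
Since the indicial polynomial factors as (r - r_1)(r - r_2), D(n) = (r_1 + n - r_1)(r_1 + n - r_2) = n(n + 2/3).
Evaluating step by step (a_0 = 1):
  n = 1: D(1) = 1(1 + 2/3) = 5/3; numerator = 1(1) = 1; a_1 = (1)/(5/3) = 3/5
  n = 2: D(2) = 2(2 + 2/3) = 16/3; numerator = 1(3/5) + 3(1) = 18/5; a_2 = (18/5)/(16/3) = 27/40
  n = 3: D(3) = 3(3 + 2/3) = 11; numerator = 1(27/40) + 3(3/5) = 99/40; a_3 = (99/40)/(11) = 9/40
  n = 4: D(4) = 4(4 + 2/3) = 56/3; numerator = 1(9/40) + 3(27/40) = 9/4; a_4 = (9/4)/(56/3) = 27/224

r = -1/3; a_0 = 1; a_1 = 3/5; a_2 = 27/40; a_3 = 9/40; a_4 = 27/224
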